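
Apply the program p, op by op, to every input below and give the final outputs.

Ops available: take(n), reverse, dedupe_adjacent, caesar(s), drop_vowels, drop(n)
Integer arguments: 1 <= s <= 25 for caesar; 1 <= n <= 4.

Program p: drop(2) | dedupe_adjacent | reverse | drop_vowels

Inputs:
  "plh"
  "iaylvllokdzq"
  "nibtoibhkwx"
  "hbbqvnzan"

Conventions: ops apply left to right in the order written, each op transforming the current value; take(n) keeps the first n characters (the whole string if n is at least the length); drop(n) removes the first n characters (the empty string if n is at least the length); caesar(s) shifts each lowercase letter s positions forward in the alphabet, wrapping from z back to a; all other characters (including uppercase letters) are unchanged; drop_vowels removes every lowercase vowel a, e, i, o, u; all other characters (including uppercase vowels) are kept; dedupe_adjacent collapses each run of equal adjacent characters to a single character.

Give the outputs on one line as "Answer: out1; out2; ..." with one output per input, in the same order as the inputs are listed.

"h"; "qzdklvly"; "xwkhbtb"; "nznvqb"

Execution, op by op:
  "plh" -> "h" -> "h" -> "h" -> "h"
  "iaylvllokdzq" -> "ylvllokdzq" -> "ylvlokdzq" -> "qzdkolvly" -> "qzdklvly"
  "nibtoibhkwx" -> "btoibhkwx" -> "btoibhkwx" -> "xwkhbiotb" -> "xwkhbtb"
  "hbbqvnzan" -> "bqvnzan" -> "bqvnzan" -> "naznvqb" -> "nznvqb"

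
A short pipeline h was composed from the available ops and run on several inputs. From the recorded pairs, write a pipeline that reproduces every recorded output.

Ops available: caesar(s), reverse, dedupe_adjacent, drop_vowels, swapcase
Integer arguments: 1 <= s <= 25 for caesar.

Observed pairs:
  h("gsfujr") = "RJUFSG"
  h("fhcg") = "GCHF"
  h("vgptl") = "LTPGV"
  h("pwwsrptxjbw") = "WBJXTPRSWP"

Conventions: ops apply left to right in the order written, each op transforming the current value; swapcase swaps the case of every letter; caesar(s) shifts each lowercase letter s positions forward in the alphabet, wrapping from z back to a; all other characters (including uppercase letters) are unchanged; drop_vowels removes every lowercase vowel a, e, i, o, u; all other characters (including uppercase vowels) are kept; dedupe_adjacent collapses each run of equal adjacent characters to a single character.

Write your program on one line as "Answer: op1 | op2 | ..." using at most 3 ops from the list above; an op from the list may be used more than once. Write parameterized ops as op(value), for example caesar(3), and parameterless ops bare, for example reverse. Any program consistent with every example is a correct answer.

reverse | dedupe_adjacent | swapcase

Check, running the answer program on each example:
  "gsfujr" -> "rjufsg" -> "rjufsg" -> "RJUFSG"
  "fhcg" -> "gchf" -> "gchf" -> "GCHF"
  "vgptl" -> "ltpgv" -> "ltpgv" -> "LTPGV"
  "pwwsrptxjbw" -> "wbjxtprswwp" -> "wbjxtprswp" -> "WBJXTPRSWP"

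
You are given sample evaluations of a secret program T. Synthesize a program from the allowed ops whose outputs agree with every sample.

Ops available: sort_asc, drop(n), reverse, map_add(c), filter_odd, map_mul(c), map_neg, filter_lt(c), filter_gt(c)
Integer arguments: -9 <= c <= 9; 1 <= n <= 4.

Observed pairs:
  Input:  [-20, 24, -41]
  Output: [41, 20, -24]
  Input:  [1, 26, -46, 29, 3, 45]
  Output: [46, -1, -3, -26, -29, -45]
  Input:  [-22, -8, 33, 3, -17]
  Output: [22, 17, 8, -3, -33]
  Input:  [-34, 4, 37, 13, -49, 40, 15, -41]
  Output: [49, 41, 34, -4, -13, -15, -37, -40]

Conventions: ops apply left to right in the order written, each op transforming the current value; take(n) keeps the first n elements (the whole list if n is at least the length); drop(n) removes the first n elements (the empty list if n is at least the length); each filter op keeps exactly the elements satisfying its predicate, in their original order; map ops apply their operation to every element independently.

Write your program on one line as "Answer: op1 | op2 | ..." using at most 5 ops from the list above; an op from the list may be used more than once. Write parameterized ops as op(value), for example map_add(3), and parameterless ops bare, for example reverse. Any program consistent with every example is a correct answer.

map_neg | reverse | map_neg | sort_asc | map_neg

Check, running the answer program on each example:
  [-20, 24, -41] -> [20, -24, 41] -> [41, -24, 20] -> [-41, 24, -20] -> [-41, -20, 24] -> [41, 20, -24]
  [1, 26, -46, 29, 3, 45] -> [-1, -26, 46, -29, -3, -45] -> [-45, -3, -29, 46, -26, -1] -> [45, 3, 29, -46, 26, 1] -> [-46, 1, 3, 26, 29, 45] -> [46, -1, -3, -26, -29, -45]
  [-22, -8, 33, 3, -17] -> [22, 8, -33, -3, 17] -> [17, -3, -33, 8, 22] -> [-17, 3, 33, -8, -22] -> [-22, -17, -8, 3, 33] -> [22, 17, 8, -3, -33]
  [-34, 4, 37, 13, -49, 40, 15, -41] -> [34, -4, -37, -13, 49, -40, -15, 41] -> [41, -15, -40, 49, -13, -37, -4, 34] -> [-41, 15, 40, -49, 13, 37, 4, -34] -> [-49, -41, -34, 4, 13, 15, 37, 40] -> [49, 41, 34, -4, -13, -15, -37, -40]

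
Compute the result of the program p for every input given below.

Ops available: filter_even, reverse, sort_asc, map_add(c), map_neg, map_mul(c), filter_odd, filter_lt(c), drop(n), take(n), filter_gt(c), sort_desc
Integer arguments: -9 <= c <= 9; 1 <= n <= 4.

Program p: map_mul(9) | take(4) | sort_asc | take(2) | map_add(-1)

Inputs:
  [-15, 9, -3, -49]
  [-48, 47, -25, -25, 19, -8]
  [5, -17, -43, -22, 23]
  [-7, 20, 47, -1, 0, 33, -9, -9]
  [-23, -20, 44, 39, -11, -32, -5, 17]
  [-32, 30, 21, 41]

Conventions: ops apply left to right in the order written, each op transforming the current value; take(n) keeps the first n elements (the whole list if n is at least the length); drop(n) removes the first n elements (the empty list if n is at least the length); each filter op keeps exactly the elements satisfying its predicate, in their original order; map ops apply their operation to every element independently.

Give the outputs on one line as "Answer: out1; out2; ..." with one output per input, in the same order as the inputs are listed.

Execution, op by op:
  [-15, 9, -3, -49] -> [-135, 81, -27, -441] -> [-135, 81, -27, -441] -> [-441, -135, -27, 81] -> [-441, -135] -> [-442, -136]
  [-48, 47, -25, -25, 19, -8] -> [-432, 423, -225, -225, 171, -72] -> [-432, 423, -225, -225] -> [-432, -225, -225, 423] -> [-432, -225] -> [-433, -226]
  [5, -17, -43, -22, 23] -> [45, -153, -387, -198, 207] -> [45, -153, -387, -198] -> [-387, -198, -153, 45] -> [-387, -198] -> [-388, -199]
  [-7, 20, 47, -1, 0, 33, -9, -9] -> [-63, 180, 423, -9, 0, 297, -81, -81] -> [-63, 180, 423, -9] -> [-63, -9, 180, 423] -> [-63, -9] -> [-64, -10]
  [-23, -20, 44, 39, -11, -32, -5, 17] -> [-207, -180, 396, 351, -99, -288, -45, 153] -> [-207, -180, 396, 351] -> [-207, -180, 351, 396] -> [-207, -180] -> [-208, -181]
  [-32, 30, 21, 41] -> [-288, 270, 189, 369] -> [-288, 270, 189, 369] -> [-288, 189, 270, 369] -> [-288, 189] -> [-289, 188]

[-442, -136]; [-433, -226]; [-388, -199]; [-64, -10]; [-208, -181]; [-289, 188]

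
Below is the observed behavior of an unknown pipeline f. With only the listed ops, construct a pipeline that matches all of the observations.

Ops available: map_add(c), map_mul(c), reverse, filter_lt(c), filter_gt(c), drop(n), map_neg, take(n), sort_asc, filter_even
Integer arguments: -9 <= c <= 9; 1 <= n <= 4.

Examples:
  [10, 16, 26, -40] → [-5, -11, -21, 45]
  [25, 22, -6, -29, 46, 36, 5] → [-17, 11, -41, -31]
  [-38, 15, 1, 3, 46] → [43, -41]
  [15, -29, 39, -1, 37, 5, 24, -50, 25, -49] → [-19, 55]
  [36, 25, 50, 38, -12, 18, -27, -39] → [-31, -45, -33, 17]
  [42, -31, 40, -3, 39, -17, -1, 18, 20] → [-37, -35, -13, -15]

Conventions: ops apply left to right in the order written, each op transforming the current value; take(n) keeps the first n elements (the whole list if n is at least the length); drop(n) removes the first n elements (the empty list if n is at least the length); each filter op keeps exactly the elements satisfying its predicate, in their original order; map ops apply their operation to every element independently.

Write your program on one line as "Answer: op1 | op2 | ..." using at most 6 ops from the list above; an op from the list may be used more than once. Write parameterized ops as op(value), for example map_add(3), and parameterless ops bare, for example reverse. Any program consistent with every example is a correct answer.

filter_even | map_add(-6) | take(4) | map_add(1) | map_neg

Check, running the answer program on each example:
  [10, 16, 26, -40] -> [10, 16, 26, -40] -> [4, 10, 20, -46] -> [4, 10, 20, -46] -> [5, 11, 21, -45] -> [-5, -11, -21, 45]
  [25, 22, -6, -29, 46, 36, 5] -> [22, -6, 46, 36] -> [16, -12, 40, 30] -> [16, -12, 40, 30] -> [17, -11, 41, 31] -> [-17, 11, -41, -31]
  [-38, 15, 1, 3, 46] -> [-38, 46] -> [-44, 40] -> [-44, 40] -> [-43, 41] -> [43, -41]
  [15, -29, 39, -1, 37, 5, 24, -50, 25, -49] -> [24, -50] -> [18, -56] -> [18, -56] -> [19, -55] -> [-19, 55]
  [36, 25, 50, 38, -12, 18, -27, -39] -> [36, 50, 38, -12, 18] -> [30, 44, 32, -18, 12] -> [30, 44, 32, -18] -> [31, 45, 33, -17] -> [-31, -45, -33, 17]
  [42, -31, 40, -3, 39, -17, -1, 18, 20] -> [42, 40, 18, 20] -> [36, 34, 12, 14] -> [36, 34, 12, 14] -> [37, 35, 13, 15] -> [-37, -35, -13, -15]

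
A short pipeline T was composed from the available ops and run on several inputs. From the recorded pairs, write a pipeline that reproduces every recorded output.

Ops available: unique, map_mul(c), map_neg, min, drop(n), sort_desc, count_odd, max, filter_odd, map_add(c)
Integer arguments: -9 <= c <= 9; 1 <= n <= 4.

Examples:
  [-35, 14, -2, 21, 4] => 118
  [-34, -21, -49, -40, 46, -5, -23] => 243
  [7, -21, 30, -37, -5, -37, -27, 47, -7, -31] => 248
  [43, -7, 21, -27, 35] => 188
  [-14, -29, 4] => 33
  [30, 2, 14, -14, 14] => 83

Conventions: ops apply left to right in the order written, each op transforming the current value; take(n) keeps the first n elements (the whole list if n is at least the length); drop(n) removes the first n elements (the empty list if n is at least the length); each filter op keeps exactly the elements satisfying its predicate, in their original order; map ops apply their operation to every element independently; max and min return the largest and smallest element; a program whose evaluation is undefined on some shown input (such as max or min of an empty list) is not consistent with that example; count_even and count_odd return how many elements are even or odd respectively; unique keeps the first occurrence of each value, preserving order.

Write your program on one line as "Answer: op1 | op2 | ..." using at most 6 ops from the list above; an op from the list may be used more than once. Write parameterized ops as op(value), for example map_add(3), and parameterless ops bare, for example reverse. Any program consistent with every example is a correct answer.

map_add(2) | drop(2) | map_mul(5) | map_add(3) | max

Check, running the answer program on each example:
  [-35, 14, -2, 21, 4] -> [-33, 16, 0, 23, 6] -> [0, 23, 6] -> [0, 115, 30] -> [3, 118, 33] -> 118
  [-34, -21, -49, -40, 46, -5, -23] -> [-32, -19, -47, -38, 48, -3, -21] -> [-47, -38, 48, -3, -21] -> [-235, -190, 240, -15, -105] -> [-232, -187, 243, -12, -102] -> 243
  [7, -21, 30, -37, -5, -37, -27, 47, -7, -31] -> [9, -19, 32, -35, -3, -35, -25, 49, -5, -29] -> [32, -35, -3, -35, -25, 49, -5, -29] -> [160, -175, -15, -175, -125, 245, -25, -145] -> [163, -172, -12, -172, -122, 248, -22, -142] -> 248
  [43, -7, 21, -27, 35] -> [45, -5, 23, -25, 37] -> [23, -25, 37] -> [115, -125, 185] -> [118, -122, 188] -> 188
  [-14, -29, 4] -> [-12, -27, 6] -> [6] -> [30] -> [33] -> 33
  [30, 2, 14, -14, 14] -> [32, 4, 16, -12, 16] -> [16, -12, 16] -> [80, -60, 80] -> [83, -57, 83] -> 83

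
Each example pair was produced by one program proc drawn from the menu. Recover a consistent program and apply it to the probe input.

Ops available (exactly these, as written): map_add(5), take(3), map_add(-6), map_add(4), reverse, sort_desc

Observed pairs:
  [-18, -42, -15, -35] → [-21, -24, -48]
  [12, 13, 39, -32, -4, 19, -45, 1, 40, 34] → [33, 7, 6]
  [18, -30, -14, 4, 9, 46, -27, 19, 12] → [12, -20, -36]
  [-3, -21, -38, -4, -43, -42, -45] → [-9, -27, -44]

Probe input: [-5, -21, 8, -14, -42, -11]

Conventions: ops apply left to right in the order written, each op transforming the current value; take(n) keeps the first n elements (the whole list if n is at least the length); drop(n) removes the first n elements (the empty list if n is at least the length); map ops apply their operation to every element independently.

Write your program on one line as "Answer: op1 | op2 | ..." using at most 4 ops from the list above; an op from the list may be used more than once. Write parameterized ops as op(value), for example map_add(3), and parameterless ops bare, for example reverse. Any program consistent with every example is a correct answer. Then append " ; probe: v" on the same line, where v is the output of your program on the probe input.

map_add(-6) | take(3) | sort_desc ; probe: [2, -11, -27]

Check, running the answer program on each example:
  [-18, -42, -15, -35] -> [-24, -48, -21, -41] -> [-24, -48, -21] -> [-21, -24, -48]
  [12, 13, 39, -32, -4, 19, -45, 1, 40, 34] -> [6, 7, 33, -38, -10, 13, -51, -5, 34, 28] -> [6, 7, 33] -> [33, 7, 6]
  [18, -30, -14, 4, 9, 46, -27, 19, 12] -> [12, -36, -20, -2, 3, 40, -33, 13, 6] -> [12, -36, -20] -> [12, -20, -36]
  [-3, -21, -38, -4, -43, -42, -45] -> [-9, -27, -44, -10, -49, -48, -51] -> [-9, -27, -44] -> [-9, -27, -44]
  probe: [-5, -21, 8, -14, -42, -11] -> [-11, -27, 2, -20, -48, -17] -> [-11, -27, 2] -> [2, -11, -27]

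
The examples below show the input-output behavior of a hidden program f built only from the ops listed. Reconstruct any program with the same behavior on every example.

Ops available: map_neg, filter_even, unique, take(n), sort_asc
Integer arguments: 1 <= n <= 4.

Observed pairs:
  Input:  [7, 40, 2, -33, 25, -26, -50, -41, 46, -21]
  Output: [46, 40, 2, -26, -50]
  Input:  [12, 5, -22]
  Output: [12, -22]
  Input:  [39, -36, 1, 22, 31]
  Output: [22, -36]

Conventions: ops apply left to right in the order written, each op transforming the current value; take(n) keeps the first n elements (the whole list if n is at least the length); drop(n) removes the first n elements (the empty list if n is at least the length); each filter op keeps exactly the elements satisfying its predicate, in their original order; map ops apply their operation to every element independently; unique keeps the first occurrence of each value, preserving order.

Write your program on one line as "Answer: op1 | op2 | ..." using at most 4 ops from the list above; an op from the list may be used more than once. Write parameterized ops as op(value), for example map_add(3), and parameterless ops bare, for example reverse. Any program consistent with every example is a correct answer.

map_neg | sort_asc | map_neg | filter_even

Check, running the answer program on each example:
  [7, 40, 2, -33, 25, -26, -50, -41, 46, -21] -> [-7, -40, -2, 33, -25, 26, 50, 41, -46, 21] -> [-46, -40, -25, -7, -2, 21, 26, 33, 41, 50] -> [46, 40, 25, 7, 2, -21, -26, -33, -41, -50] -> [46, 40, 2, -26, -50]
  [12, 5, -22] -> [-12, -5, 22] -> [-12, -5, 22] -> [12, 5, -22] -> [12, -22]
  [39, -36, 1, 22, 31] -> [-39, 36, -1, -22, -31] -> [-39, -31, -22, -1, 36] -> [39, 31, 22, 1, -36] -> [22, -36]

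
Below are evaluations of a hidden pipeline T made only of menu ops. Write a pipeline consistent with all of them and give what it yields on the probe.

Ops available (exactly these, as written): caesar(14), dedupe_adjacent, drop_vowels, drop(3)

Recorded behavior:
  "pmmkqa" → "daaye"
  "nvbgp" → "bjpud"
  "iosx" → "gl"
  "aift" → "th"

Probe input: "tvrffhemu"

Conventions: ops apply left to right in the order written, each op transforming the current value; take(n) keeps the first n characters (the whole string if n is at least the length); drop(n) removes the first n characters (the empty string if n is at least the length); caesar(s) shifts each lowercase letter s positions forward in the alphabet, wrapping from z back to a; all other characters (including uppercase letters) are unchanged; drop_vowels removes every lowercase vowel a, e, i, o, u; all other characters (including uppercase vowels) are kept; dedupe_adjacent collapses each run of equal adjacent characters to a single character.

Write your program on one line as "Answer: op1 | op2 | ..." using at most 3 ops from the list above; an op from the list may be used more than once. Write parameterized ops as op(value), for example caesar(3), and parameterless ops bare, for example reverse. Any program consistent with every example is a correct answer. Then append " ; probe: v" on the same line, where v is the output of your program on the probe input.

drop_vowels | caesar(14) ; probe: "hjfttva"

Check, running the answer program on each example:
  "pmmkqa" -> "pmmkq" -> "daaye"
  "nvbgp" -> "nvbgp" -> "bjpud"
  "iosx" -> "sx" -> "gl"
  "aift" -> "ft" -> "th"
  probe: "tvrffhemu" -> "tvrffhm" -> "hjfttva"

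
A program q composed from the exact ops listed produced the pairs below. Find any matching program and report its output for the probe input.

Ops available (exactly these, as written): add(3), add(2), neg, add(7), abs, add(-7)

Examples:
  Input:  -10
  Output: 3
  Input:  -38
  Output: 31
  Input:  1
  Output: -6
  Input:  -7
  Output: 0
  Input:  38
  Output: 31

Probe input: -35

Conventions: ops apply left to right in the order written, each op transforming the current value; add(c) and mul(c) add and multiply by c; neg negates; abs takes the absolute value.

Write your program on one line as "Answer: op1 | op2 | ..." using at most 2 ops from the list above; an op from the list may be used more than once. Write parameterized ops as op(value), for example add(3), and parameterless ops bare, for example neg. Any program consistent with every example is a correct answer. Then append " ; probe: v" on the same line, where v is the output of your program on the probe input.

abs | add(-7) ; probe: 28

Check, running the answer program on each example:
  -10 -> 10 -> 3
  -38 -> 38 -> 31
  1 -> 1 -> -6
  -7 -> 7 -> 0
  38 -> 38 -> 31
  probe: -35 -> 35 -> 28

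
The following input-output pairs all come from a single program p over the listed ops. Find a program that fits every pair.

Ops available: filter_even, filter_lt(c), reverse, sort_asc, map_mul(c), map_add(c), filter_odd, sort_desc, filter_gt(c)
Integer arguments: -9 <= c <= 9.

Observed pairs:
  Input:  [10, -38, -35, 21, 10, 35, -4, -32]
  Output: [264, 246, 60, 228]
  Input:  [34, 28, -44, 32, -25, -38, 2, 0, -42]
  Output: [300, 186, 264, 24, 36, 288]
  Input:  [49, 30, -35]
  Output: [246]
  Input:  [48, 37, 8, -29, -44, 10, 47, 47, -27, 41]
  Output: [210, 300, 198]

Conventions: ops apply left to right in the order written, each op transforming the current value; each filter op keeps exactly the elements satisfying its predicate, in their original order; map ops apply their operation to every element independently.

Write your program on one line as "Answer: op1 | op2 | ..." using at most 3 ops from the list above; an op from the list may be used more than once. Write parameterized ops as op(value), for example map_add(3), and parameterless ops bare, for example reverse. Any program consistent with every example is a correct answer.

filter_lt(3) | map_add(-6) | map_mul(-6)

Check, running the answer program on each example:
  [10, -38, -35, 21, 10, 35, -4, -32] -> [-38, -35, -4, -32] -> [-44, -41, -10, -38] -> [264, 246, 60, 228]
  [34, 28, -44, 32, -25, -38, 2, 0, -42] -> [-44, -25, -38, 2, 0, -42] -> [-50, -31, -44, -4, -6, -48] -> [300, 186, 264, 24, 36, 288]
  [49, 30, -35] -> [-35] -> [-41] -> [246]
  [48, 37, 8, -29, -44, 10, 47, 47, -27, 41] -> [-29, -44, -27] -> [-35, -50, -33] -> [210, 300, 198]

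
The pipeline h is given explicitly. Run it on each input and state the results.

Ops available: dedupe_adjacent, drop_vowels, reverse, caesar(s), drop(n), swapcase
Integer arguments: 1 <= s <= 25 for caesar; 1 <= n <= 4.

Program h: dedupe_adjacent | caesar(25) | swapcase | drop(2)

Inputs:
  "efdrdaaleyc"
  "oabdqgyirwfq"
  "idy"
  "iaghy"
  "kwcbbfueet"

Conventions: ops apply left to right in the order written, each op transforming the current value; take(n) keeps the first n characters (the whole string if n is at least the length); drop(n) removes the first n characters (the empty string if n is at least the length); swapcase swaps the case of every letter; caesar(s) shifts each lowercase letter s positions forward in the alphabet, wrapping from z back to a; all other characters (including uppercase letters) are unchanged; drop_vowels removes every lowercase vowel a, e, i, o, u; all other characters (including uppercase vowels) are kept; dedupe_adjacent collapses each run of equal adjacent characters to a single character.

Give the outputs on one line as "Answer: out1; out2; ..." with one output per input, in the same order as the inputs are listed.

"CQCZKDXB"; "ACPFXHQVEP"; "X"; "FGX"; "BAETDS"

Execution, op by op:
  "efdrdaaleyc" -> "efdrdaleyc" -> "decqczkdxb" -> "DECQCZKDXB" -> "CQCZKDXB"
  "oabdqgyirwfq" -> "oabdqgyirwfq" -> "nzacpfxhqvep" -> "NZACPFXHQVEP" -> "ACPFXHQVEP"
  "idy" -> "idy" -> "hcx" -> "HCX" -> "X"
  "iaghy" -> "iaghy" -> "hzfgx" -> "HZFGX" -> "FGX"
  "kwcbbfueet" -> "kwcbfuet" -> "jvbaetds" -> "JVBAETDS" -> "BAETDS"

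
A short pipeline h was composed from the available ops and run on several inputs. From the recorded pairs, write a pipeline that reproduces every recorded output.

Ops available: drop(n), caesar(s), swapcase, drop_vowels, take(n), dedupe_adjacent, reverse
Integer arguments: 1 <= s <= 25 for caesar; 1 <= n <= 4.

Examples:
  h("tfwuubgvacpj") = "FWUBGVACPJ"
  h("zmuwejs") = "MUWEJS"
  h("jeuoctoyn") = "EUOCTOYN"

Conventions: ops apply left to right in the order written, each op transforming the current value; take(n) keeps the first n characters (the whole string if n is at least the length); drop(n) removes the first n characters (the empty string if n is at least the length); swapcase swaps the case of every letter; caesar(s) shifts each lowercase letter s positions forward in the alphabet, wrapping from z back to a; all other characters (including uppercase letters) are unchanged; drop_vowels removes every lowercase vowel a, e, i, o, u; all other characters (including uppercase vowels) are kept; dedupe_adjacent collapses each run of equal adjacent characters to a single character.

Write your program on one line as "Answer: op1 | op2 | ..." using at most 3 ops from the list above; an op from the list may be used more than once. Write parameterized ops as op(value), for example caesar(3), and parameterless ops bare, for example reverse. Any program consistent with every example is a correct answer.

swapcase | dedupe_adjacent | drop(1)

Check, running the answer program on each example:
  "tfwuubgvacpj" -> "TFWUUBGVACPJ" -> "TFWUBGVACPJ" -> "FWUBGVACPJ"
  "zmuwejs" -> "ZMUWEJS" -> "ZMUWEJS" -> "MUWEJS"
  "jeuoctoyn" -> "JEUOCTOYN" -> "JEUOCTOYN" -> "EUOCTOYN"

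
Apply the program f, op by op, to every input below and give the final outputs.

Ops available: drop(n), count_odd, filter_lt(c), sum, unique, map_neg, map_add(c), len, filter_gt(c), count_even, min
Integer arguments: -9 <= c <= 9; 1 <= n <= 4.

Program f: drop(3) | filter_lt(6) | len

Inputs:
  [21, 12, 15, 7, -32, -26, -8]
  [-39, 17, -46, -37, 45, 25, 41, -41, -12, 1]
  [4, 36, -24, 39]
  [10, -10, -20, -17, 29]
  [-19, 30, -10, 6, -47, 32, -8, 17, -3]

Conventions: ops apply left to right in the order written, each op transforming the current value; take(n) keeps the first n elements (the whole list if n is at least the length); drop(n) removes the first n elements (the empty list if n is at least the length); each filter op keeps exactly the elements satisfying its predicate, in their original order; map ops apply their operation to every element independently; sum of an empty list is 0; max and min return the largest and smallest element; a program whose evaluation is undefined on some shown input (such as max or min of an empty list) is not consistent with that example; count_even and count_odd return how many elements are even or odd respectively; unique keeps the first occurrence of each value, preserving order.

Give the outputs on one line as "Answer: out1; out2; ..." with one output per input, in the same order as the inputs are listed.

3; 4; 0; 1; 3

Execution, op by op:
  [21, 12, 15, 7, -32, -26, -8] -> [7, -32, -26, -8] -> [-32, -26, -8] -> 3
  [-39, 17, -46, -37, 45, 25, 41, -41, -12, 1] -> [-37, 45, 25, 41, -41, -12, 1] -> [-37, -41, -12, 1] -> 4
  [4, 36, -24, 39] -> [39] -> [] -> 0
  [10, -10, -20, -17, 29] -> [-17, 29] -> [-17] -> 1
  [-19, 30, -10, 6, -47, 32, -8, 17, -3] -> [6, -47, 32, -8, 17, -3] -> [-47, -8, -3] -> 3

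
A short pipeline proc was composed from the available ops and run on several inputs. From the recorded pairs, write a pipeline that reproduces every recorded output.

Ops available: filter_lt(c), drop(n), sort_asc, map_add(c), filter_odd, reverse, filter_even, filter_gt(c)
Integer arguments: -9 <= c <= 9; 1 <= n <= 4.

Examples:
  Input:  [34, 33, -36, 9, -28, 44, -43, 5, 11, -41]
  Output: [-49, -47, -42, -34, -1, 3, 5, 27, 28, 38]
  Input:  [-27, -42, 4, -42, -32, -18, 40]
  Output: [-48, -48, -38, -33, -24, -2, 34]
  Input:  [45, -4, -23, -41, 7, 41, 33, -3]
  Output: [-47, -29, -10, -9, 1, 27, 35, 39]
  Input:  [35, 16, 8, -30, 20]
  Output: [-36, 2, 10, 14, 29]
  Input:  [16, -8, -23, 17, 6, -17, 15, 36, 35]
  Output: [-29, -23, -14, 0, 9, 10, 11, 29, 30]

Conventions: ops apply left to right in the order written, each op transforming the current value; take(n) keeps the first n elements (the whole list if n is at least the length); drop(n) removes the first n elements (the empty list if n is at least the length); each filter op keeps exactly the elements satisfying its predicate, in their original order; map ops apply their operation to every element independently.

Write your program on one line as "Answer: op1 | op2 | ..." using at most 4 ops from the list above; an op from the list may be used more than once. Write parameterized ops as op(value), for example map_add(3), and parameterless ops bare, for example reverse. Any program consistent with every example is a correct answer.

reverse | map_add(-6) | sort_asc

Check, running the answer program on each example:
  [34, 33, -36, 9, -28, 44, -43, 5, 11, -41] -> [-41, 11, 5, -43, 44, -28, 9, -36, 33, 34] -> [-47, 5, -1, -49, 38, -34, 3, -42, 27, 28] -> [-49, -47, -42, -34, -1, 3, 5, 27, 28, 38]
  [-27, -42, 4, -42, -32, -18, 40] -> [40, -18, -32, -42, 4, -42, -27] -> [34, -24, -38, -48, -2, -48, -33] -> [-48, -48, -38, -33, -24, -2, 34]
  [45, -4, -23, -41, 7, 41, 33, -3] -> [-3, 33, 41, 7, -41, -23, -4, 45] -> [-9, 27, 35, 1, -47, -29, -10, 39] -> [-47, -29, -10, -9, 1, 27, 35, 39]
  [35, 16, 8, -30, 20] -> [20, -30, 8, 16, 35] -> [14, -36, 2, 10, 29] -> [-36, 2, 10, 14, 29]
  [16, -8, -23, 17, 6, -17, 15, 36, 35] -> [35, 36, 15, -17, 6, 17, -23, -8, 16] -> [29, 30, 9, -23, 0, 11, -29, -14, 10] -> [-29, -23, -14, 0, 9, 10, 11, 29, 30]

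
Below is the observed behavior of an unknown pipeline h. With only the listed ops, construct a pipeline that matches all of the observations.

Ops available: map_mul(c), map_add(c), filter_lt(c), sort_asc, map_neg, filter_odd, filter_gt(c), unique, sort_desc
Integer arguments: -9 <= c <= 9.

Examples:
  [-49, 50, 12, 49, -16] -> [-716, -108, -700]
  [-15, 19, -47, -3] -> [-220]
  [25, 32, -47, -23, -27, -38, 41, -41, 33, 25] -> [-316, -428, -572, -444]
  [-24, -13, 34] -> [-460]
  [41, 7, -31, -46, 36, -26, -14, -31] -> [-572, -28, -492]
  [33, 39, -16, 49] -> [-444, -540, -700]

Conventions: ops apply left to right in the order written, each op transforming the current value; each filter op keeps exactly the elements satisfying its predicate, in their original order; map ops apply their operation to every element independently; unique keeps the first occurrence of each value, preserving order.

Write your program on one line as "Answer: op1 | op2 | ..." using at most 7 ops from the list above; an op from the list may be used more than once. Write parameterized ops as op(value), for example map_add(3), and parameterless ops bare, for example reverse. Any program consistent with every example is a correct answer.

unique | map_add(-5) | map_mul(-8) | filter_lt(1) | map_add(2) | map_mul(2)

Check, running the answer program on each example:
  [-49, 50, 12, 49, -16] -> [-49, 50, 12, 49, -16] -> [-54, 45, 7, 44, -21] -> [432, -360, -56, -352, 168] -> [-360, -56, -352] -> [-358, -54, -350] -> [-716, -108, -700]
  [-15, 19, -47, -3] -> [-15, 19, -47, -3] -> [-20, 14, -52, -8] -> [160, -112, 416, 64] -> [-112] -> [-110] -> [-220]
  [25, 32, -47, -23, -27, -38, 41, -41, 33, 25] -> [25, 32, -47, -23, -27, -38, 41, -41, 33] -> [20, 27, -52, -28, -32, -43, 36, -46, 28] -> [-160, -216, 416, 224, 256, 344, -288, 368, -224] -> [-160, -216, -288, -224] -> [-158, -214, -286, -222] -> [-316, -428, -572, -444]
  [-24, -13, 34] -> [-24, -13, 34] -> [-29, -18, 29] -> [232, 144, -232] -> [-232] -> [-230] -> [-460]
  [41, 7, -31, -46, 36, -26, -14, -31] -> [41, 7, -31, -46, 36, -26, -14] -> [36, 2, -36, -51, 31, -31, -19] -> [-288, -16, 288, 408, -248, 248, 152] -> [-288, -16, -248] -> [-286, -14, -246] -> [-572, -28, -492]
  [33, 39, -16, 49] -> [33, 39, -16, 49] -> [28, 34, -21, 44] -> [-224, -272, 168, -352] -> [-224, -272, -352] -> [-222, -270, -350] -> [-444, -540, -700]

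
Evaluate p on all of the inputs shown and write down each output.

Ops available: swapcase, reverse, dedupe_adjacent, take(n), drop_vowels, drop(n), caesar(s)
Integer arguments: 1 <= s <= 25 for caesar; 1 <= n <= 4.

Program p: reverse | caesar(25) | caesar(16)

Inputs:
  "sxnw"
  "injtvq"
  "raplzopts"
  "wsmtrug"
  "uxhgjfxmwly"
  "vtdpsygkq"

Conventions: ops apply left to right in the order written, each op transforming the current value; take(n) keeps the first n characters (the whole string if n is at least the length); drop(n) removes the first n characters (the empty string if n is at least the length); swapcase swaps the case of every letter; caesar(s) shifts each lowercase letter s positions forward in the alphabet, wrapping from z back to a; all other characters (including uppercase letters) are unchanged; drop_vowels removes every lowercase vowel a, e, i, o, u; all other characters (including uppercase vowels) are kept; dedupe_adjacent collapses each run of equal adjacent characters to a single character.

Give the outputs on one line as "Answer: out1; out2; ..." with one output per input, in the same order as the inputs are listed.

"lcmh"; "fkiycx"; "hiedoaepg"; "vjgibhl"; "nalbmuyvwmj"; "fzvnhesik"

Execution, op by op:
  "sxnw" -> "wnxs" -> "vmwr" -> "lcmh"
  "injtvq" -> "qvtjni" -> "pusimh" -> "fkiycx"
  "raplzopts" -> "stpozlpar" -> "rsonykozq" -> "hiedoaepg"
  "wsmtrug" -> "gurtmsw" -> "ftqslrv" -> "vjgibhl"
  "uxhgjfxmwly" -> "ylwmxfjghxu" -> "xkvlweifgwt" -> "nalbmuyvwmj"
  "vtdpsygkq" -> "qkgyspdtv" -> "pjfxrocsu" -> "fzvnhesik"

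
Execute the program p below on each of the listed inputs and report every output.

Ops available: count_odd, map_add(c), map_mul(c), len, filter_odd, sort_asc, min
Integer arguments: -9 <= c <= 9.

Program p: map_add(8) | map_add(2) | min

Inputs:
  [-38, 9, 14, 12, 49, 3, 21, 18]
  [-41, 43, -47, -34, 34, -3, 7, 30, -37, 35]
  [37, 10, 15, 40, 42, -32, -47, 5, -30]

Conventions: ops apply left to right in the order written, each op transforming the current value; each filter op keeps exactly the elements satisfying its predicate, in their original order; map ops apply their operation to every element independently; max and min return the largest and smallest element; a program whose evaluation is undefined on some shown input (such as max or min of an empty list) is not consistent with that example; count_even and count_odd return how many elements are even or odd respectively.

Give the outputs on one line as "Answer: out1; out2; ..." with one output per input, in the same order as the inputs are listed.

Execution, op by op:
  [-38, 9, 14, 12, 49, 3, 21, 18] -> [-30, 17, 22, 20, 57, 11, 29, 26] -> [-28, 19, 24, 22, 59, 13, 31, 28] -> -28
  [-41, 43, -47, -34, 34, -3, 7, 30, -37, 35] -> [-33, 51, -39, -26, 42, 5, 15, 38, -29, 43] -> [-31, 53, -37, -24, 44, 7, 17, 40, -27, 45] -> -37
  [37, 10, 15, 40, 42, -32, -47, 5, -30] -> [45, 18, 23, 48, 50, -24, -39, 13, -22] -> [47, 20, 25, 50, 52, -22, -37, 15, -20] -> -37

-28; -37; -37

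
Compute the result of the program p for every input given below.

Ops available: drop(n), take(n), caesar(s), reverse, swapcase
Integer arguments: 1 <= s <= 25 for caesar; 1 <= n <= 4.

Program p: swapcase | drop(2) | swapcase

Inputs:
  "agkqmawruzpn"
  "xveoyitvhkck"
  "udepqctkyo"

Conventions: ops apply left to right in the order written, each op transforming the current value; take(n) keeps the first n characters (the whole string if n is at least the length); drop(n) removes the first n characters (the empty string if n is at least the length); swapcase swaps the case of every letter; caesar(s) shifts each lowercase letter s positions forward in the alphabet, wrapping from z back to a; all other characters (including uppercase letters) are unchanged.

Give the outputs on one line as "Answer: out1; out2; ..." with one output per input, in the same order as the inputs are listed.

Execution, op by op:
  "agkqmawruzpn" -> "AGKQMAWRUZPN" -> "KQMAWRUZPN" -> "kqmawruzpn"
  "xveoyitvhkck" -> "XVEOYITVHKCK" -> "EOYITVHKCK" -> "eoyitvhkck"
  "udepqctkyo" -> "UDEPQCTKYO" -> "EPQCTKYO" -> "epqctkyo"

"kqmawruzpn"; "eoyitvhkck"; "epqctkyo"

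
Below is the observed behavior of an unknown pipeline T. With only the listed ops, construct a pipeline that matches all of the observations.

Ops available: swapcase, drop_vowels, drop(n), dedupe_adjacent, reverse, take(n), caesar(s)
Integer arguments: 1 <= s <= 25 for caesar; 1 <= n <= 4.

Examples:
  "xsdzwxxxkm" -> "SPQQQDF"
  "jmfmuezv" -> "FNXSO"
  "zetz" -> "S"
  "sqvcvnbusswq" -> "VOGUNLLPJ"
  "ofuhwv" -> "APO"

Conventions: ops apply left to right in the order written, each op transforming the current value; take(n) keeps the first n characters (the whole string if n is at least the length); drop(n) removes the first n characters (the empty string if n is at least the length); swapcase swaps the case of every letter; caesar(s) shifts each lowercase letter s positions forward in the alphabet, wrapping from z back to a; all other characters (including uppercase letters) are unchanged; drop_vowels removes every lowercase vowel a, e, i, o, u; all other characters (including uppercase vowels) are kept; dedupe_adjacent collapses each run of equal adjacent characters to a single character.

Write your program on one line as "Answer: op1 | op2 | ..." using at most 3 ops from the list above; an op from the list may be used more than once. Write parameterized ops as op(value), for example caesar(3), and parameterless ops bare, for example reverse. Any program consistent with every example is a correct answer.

caesar(19) | drop(3) | swapcase

Check, running the answer program on each example:
  "xsdzwxxxkm" -> "qlwspqqqdf" -> "spqqqdf" -> "SPQQQDF"
  "jmfmuezv" -> "cfyfnxso" -> "fnxso" -> "FNXSO"
  "zetz" -> "sxms" -> "s" -> "S"
  "sqvcvnbusswq" -> "ljovogunllpj" -> "vogunllpj" -> "VOGUNLLPJ"
  "ofuhwv" -> "hynapo" -> "apo" -> "APO"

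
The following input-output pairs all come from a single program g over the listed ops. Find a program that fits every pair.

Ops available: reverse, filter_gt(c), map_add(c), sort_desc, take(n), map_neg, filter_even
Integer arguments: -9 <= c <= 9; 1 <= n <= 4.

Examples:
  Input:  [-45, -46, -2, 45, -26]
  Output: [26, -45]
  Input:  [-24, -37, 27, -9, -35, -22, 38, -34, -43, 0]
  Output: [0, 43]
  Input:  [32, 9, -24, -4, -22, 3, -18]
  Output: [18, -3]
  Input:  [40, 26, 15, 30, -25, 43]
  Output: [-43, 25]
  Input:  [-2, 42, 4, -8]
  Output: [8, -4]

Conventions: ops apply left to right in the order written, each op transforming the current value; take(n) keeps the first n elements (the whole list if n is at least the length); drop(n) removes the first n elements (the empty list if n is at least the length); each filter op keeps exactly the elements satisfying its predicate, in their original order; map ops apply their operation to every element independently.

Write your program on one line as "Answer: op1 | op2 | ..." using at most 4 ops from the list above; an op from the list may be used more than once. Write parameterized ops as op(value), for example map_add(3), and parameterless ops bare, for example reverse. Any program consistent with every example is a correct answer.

map_neg | reverse | take(4) | take(2)

Check, running the answer program on each example:
  [-45, -46, -2, 45, -26] -> [45, 46, 2, -45, 26] -> [26, -45, 2, 46, 45] -> [26, -45, 2, 46] -> [26, -45]
  [-24, -37, 27, -9, -35, -22, 38, -34, -43, 0] -> [24, 37, -27, 9, 35, 22, -38, 34, 43, 0] -> [0, 43, 34, -38, 22, 35, 9, -27, 37, 24] -> [0, 43, 34, -38] -> [0, 43]
  [32, 9, -24, -4, -22, 3, -18] -> [-32, -9, 24, 4, 22, -3, 18] -> [18, -3, 22, 4, 24, -9, -32] -> [18, -3, 22, 4] -> [18, -3]
  [40, 26, 15, 30, -25, 43] -> [-40, -26, -15, -30, 25, -43] -> [-43, 25, -30, -15, -26, -40] -> [-43, 25, -30, -15] -> [-43, 25]
  [-2, 42, 4, -8] -> [2, -42, -4, 8] -> [8, -4, -42, 2] -> [8, -4, -42, 2] -> [8, -4]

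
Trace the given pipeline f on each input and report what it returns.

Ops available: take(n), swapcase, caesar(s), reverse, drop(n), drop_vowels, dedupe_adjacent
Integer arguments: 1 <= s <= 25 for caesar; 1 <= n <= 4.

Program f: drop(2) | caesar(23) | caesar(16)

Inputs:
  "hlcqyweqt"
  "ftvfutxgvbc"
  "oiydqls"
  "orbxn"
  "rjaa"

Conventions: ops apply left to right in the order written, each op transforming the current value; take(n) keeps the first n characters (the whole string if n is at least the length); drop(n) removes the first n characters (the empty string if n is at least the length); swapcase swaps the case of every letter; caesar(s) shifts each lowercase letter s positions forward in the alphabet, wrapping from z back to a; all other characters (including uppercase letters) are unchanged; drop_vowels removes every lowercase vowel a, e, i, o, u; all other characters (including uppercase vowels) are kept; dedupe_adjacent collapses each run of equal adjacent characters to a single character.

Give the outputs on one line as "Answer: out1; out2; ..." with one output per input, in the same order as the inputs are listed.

"pdljrdg"; "ishgktiop"; "lqdyf"; "oka"; "nn"

Execution, op by op:
  "hlcqyweqt" -> "cqyweqt" -> "znvtbnq" -> "pdljrdg"
  "ftvfutxgvbc" -> "vfutxgvbc" -> "scrqudsyz" -> "ishgktiop"
  "oiydqls" -> "ydqls" -> "vanip" -> "lqdyf"
  "orbxn" -> "bxn" -> "yuk" -> "oka"
  "rjaa" -> "aa" -> "xx" -> "nn"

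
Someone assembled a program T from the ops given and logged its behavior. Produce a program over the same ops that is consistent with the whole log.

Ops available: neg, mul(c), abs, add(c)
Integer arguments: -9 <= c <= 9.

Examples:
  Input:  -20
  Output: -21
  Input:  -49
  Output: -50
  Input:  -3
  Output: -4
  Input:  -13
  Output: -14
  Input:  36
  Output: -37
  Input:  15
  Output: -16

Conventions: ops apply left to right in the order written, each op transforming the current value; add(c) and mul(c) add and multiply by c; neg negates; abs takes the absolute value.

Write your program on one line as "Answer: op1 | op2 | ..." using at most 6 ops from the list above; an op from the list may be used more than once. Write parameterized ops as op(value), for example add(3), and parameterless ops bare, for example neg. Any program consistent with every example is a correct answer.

abs | add(6) | add(4) | add(-9) | neg

Check, running the answer program on each example:
  -20 -> 20 -> 26 -> 30 -> 21 -> -21
  -49 -> 49 -> 55 -> 59 -> 50 -> -50
  -3 -> 3 -> 9 -> 13 -> 4 -> -4
  -13 -> 13 -> 19 -> 23 -> 14 -> -14
  36 -> 36 -> 42 -> 46 -> 37 -> -37
  15 -> 15 -> 21 -> 25 -> 16 -> -16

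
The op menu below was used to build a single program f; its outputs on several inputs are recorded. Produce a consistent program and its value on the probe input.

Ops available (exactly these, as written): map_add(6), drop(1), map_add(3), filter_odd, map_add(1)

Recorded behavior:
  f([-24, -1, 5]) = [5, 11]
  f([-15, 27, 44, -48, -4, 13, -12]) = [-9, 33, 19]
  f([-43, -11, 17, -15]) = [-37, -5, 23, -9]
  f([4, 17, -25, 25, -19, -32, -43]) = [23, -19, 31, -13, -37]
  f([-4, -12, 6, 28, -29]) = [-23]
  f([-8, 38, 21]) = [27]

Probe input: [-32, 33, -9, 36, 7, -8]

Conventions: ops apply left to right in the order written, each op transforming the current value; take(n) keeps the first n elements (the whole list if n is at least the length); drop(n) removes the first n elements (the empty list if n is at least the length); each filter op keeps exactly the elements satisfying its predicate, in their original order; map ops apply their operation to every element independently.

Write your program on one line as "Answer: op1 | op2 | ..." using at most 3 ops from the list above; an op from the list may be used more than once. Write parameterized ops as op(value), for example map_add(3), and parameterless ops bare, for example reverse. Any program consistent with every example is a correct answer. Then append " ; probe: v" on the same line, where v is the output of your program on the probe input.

map_add(6) | filter_odd ; probe: [39, -3, 13]

Check, running the answer program on each example:
  [-24, -1, 5] -> [-18, 5, 11] -> [5, 11]
  [-15, 27, 44, -48, -4, 13, -12] -> [-9, 33, 50, -42, 2, 19, -6] -> [-9, 33, 19]
  [-43, -11, 17, -15] -> [-37, -5, 23, -9] -> [-37, -5, 23, -9]
  [4, 17, -25, 25, -19, -32, -43] -> [10, 23, -19, 31, -13, -26, -37] -> [23, -19, 31, -13, -37]
  [-4, -12, 6, 28, -29] -> [2, -6, 12, 34, -23] -> [-23]
  [-8, 38, 21] -> [-2, 44, 27] -> [27]
  probe: [-32, 33, -9, 36, 7, -8] -> [-26, 39, -3, 42, 13, -2] -> [39, -3, 13]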